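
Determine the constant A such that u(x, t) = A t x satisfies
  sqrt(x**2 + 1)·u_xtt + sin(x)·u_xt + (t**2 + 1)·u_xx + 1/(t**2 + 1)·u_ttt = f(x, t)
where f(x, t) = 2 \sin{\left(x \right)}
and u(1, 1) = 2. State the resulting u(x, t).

Answer: u(x, t) = 2 t x

Derivation:
Substitute the ansatz u = A t x into the left-hand side.
Derivatives of the ansatz:
  u_xtt = 0
  u_xt = A
  u_xx = 0
  u_ttt = 0
Term by term:
  sqrt(x**2 + 1)·u_xtt = 0
  sin(x)·u_xt = A \sin{\left(x \right)}
  (t**2 + 1)·u_xx = 0
  1/(t**2 + 1)·u_ttt = 0
So the left-hand side equals
  A \sin{\left(x \right)}
This must equal f(x, t) = 2 \sin{\left(x \right)} identically.
Matching coefficients of the independent functions:
  [\sin{\left(x \right)}]:  A = 2
Solving: A = 2.
Check against the point condition:
  u(1, 1) = 2  ⟹  A = 2  ✓
Hence u(x, t) = 2 t x.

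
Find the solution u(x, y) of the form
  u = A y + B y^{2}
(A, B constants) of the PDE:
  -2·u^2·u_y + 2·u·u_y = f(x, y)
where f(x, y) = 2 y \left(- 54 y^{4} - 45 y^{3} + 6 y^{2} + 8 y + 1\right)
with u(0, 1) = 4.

Substitute the ansatz u = A y + B y^{2} into the left-hand side.
Derivatives of the ansatz:
  u_y = A + 2 B y
Term by term:
  -2·u^2·u_y = - 2 A^{3} y^{2} - 8 A^{2} B y^{3} - 10 A B^{2} y^{4} - 4 B^{3} y^{5}
  2·u·u_y = 2 A^{2} y + 6 A B y^{2} + 4 B^{2} y^{3}
So the left-hand side equals
  - 2 A^{3} y^{2} - 8 A^{2} B y^{3} + 2 A^{2} y - 10 A B^{2} y^{4} + 6 A B y^{2} - 4 B^{3} y^{5} + 4 B^{2} y^{3}
This must equal f(x, y) identically; expanded, f = - 108 y^{5} - 90 y^{4} + 12 y^{3} + 16 y^{2} + 2 y.
Matching coefficients of the independent functions:
  [y]:  2 A^{2} = 2
  [y^{2}]:  - 2 A^{3} + 6 A B = 16
  [y^{3}]:  - 8 A^{2} B + 4 B^{2} = 12
  [y^{4}]:  - 10 A B^{2} = -90
  [y^{5}]:  - 4 B^{3} = -108
Solving: A = 1, B = 3.
Check against the point condition:
  u(0, 1) = 4  ⟹  A + B = 4  ✓
Hence u(x, y) = 3 y^{2} + y.

Answer: u(x, y) = 3 y^{2} + y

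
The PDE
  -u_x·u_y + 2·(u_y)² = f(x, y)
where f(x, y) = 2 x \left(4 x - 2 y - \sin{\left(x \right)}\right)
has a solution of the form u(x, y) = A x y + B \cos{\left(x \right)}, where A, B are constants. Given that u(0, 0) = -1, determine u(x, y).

Substitute the ansatz u = A x y + B \cos{\left(x \right)} into the left-hand side.
Derivatives of the ansatz:
  u_x = A y - B \sin{\left(x \right)}
  u_y = A x
Term by term:
  -u_x·u_y = - A^{2} x y + A B x \sin{\left(x \right)}
  2·(u_y)² = 2 A^{2} x^{2}
So the left-hand side equals
  2 A^{2} x^{2} - A^{2} x y + A B x \sin{\left(x \right)}
This must equal f(x, y) identically; expanded, f = 8 x^{2} - 4 x y - 2 x \sin{\left(x \right)}.
Matching coefficients of the independent functions:
  [x^{2}]:  2 A^{2} = 8
  [x y]:  - A^{2} = -4
  [x \sin{\left(x \right)}]:  A B = -2
These equations allow (A, B) = (-2, 1) or (2, -1).
Impose the point condition(s):
  u(0, 0) = -1  ⟹  B = -1
Only A = 2, B = -1 satisfies everything.
Hence u(x, y) = 2 x y - \cos{\left(x \right)}.

Answer: u(x, y) = 2 x y - \cos{\left(x \right)}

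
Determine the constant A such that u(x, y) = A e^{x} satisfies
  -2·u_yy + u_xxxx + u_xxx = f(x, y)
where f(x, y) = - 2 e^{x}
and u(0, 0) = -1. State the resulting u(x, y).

Substitute the ansatz u = A e^{x} into the left-hand side.
Derivatives of the ansatz:
  u_yy = 0
  u_xxxx = A e^{x}
  u_xxx = A e^{x}
Term by term:
  -2·u_yy = 0
  u_xxxx = A e^{x}
  u_xxx = A e^{x}
So the left-hand side equals
  2 A e^{x}
This must equal f(x, y) = - 2 e^{x} identically.
Matching coefficients of the independent functions:
  [e^{x}]:  2 A = -2
Solving: A = -1.
Check against the point condition:
  u(0, 0) = -1  ⟹  A = -1  ✓
Hence u(x, y) = - e^{x}.

Answer: u(x, y) = - e^{x}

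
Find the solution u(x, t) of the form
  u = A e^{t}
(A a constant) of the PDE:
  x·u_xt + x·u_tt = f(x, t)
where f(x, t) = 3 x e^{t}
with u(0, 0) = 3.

Answer: u(x, t) = 3 e^{t}

Derivation:
Substitute the ansatz u = A e^{t} into the left-hand side.
Derivatives of the ansatz:
  u_xt = 0
  u_tt = A e^{t}
Term by term:
  x·u_xt = 0
  x·u_tt = A x e^{t}
So the left-hand side equals
  A x e^{t}
This must equal f(x, t) = 3 x e^{t} identically.
Matching coefficients of the independent functions:
  [x e^{t}]:  A = 3
Solving: A = 3.
Check against the point condition:
  u(0, 0) = 3  ⟹  A = 3  ✓
Hence u(x, t) = 3 e^{t}.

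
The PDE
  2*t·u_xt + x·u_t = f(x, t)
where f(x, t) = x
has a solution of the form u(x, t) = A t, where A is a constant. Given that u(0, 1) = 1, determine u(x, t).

Substitute the ansatz u = A t into the left-hand side.
Derivatives of the ansatz:
  u_xt = 0
  u_t = A
Term by term:
  2*t·u_xt = 0
  x·u_t = A x
So the left-hand side equals
  A x
This must equal f(x, t) = x identically.
Matching coefficients of the independent functions:
  [x]:  A = 1
Solving: A = 1.
Check against the point condition:
  u(0, 1) = 1  ⟹  A = 1  ✓
Hence u(x, t) = t.

Answer: u(x, t) = t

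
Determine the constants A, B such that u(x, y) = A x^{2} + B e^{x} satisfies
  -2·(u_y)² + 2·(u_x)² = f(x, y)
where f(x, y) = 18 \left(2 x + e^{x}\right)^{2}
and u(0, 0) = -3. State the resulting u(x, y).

Answer: u(x, y) = - 3 x^{2} - 3 e^{x}

Derivation:
Substitute the ansatz u = A x^{2} + B e^{x} into the left-hand side.
Derivatives of the ansatz:
  u_y = 0
  u_x = 2 A x + B e^{x}
Term by term:
  -2·(u_y)² = 0
  2·(u_x)² = 8 A^{2} x^{2} + 8 A B x e^{x} + 2 B^{2} e^{2 x}
So the left-hand side equals
  8 A^{2} x^{2} + 8 A B x e^{x} + 2 B^{2} e^{2 x}
This must equal f(x, y) identically; expanded, f = 72 x^{2} + 72 x e^{x} + 18 e^{2 x}.
Matching coefficients of the independent functions:
  [x^{2}]:  8 A^{2} = 72
  [x e^{x}]:  8 A B = 72
  [e^{2 x}]:  2 B^{2} = 18
These equations allow (A, B) = (-3, -3) or (3, 3).
Impose the point condition(s):
  u(0, 0) = -3  ⟹  B = -3
Only A = -3, B = -3 satisfies everything.
Hence u(x, y) = - 3 x^{2} - 3 e^{x}.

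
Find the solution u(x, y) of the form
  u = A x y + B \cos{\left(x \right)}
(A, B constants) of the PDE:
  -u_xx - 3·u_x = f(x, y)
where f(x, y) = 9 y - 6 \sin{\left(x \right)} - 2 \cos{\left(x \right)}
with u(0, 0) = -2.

Substitute the ansatz u = A x y + B \cos{\left(x \right)} into the left-hand side.
Derivatives of the ansatz:
  u_xx = - B \cos{\left(x \right)}
  u_x = A y - B \sin{\left(x \right)}
Term by term:
  -u_xx = B \cos{\left(x \right)}
  -3·u_x = - 3 A y + 3 B \sin{\left(x \right)}
So the left-hand side equals
  - 3 A y + 3 B \sin{\left(x \right)} + B \cos{\left(x \right)}
This must equal f(x, y) = 9 y - 6 \sin{\left(x \right)} - 2 \cos{\left(x \right)} identically.
Matching coefficients of the independent functions:
  [y]:  - 3 A = 9
  [\sin{\left(x \right)}]:  3 B = -6
  [\cos{\left(x \right)}]:  B = -2
Solving: A = -3, B = -2.
Check against the point condition:
  u(0, 0) = -2  ⟹  B = -2  ✓
Hence u(x, y) = - 3 x y - 2 \cos{\left(x \right)}.

Answer: u(x, y) = - 3 x y - 2 \cos{\left(x \right)}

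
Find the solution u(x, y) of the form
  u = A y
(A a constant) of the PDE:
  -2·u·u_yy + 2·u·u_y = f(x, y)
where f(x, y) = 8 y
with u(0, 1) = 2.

Substitute the ansatz u = A y into the left-hand side.
Derivatives of the ansatz:
  u_yy = 0
  u_y = A
Term by term:
  -2·u·u_yy = 0
  2·u·u_y = 2 A^{2} y
So the left-hand side equals
  2 A^{2} y
This must equal f(x, y) = 8 y identically.
Matching coefficients of the independent functions:
  [y]:  2 A^{2} = 8
These equations allow (A) = (-2) or (2).
Impose the point condition(s):
  u(0, 1) = 2  ⟹  A = 2
Only A = 2 satisfies everything.
Hence u(x, y) = 2 y.

Answer: u(x, y) = 2 y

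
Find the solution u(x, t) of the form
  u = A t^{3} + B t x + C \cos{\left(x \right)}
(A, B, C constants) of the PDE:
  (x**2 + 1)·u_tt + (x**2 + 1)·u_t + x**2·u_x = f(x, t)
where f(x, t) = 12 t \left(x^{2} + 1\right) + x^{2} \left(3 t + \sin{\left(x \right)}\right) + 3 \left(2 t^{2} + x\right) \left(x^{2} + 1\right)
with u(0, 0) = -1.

Substitute the ansatz u = A t^{3} + B t x + C \cos{\left(x \right)} into the left-hand side.
Derivatives of the ansatz:
  u_tt = 6 A t
  u_t = 3 A t^{2} + B x
  u_x = B t - C \sin{\left(x \right)}
Term by term:
  (x**2 + 1)·u_tt = 6 A t x^{2} + 6 A t
  (x**2 + 1)·u_t = 3 A t^{2} x^{2} + 3 A t^{2} + B x^{3} + B x
  x**2·u_x = B t x^{2} - C x^{2} \sin{\left(x \right)}
So the left-hand side equals
  3 A t^{2} x^{2} + 3 A t^{2} + 6 A t x^{2} + 6 A t + B t x^{2} + B x^{3} + B x - C x^{2} \sin{\left(x \right)}
This must equal f(x, t) identically; expanded, f = 6 t^{2} x^{2} + 6 t^{2} + 15 t x^{2} + 12 t + 3 x^{3} + x^{2} \sin{\left(x \right)} + 3 x.
Matching coefficients of the independent functions:
  [t]:  6 A = 12
  [t^{2}, t^{2} x^{2}]:  3 A = 6
  [x, x^{3}]:  B = 3
  [t x^{2}]:  6 A + B = 15
  [x^{2} \sin{\left(x \right)}]:  - C = 1
Solving: A = 2, B = 3, C = -1.
Check against the point condition:
  u(0, 0) = -1  ⟹  C = -1  ✓
Hence u(x, t) = 2 t^{3} + 3 t x - \cos{\left(x \right)}.

Answer: u(x, t) = 2 t^{3} + 3 t x - \cos{\left(x \right)}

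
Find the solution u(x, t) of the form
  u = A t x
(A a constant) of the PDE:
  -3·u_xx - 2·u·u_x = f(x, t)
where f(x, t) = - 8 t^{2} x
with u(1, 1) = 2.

Answer: u(x, t) = 2 t x

Derivation:
Substitute the ansatz u = A t x into the left-hand side.
Derivatives of the ansatz:
  u_xx = 0
  u_x = A t
Term by term:
  -3·u_xx = 0
  -2·u·u_x = - 2 A^{2} t^{2} x
So the left-hand side equals
  - 2 A^{2} t^{2} x
This must equal f(x, t) = - 8 t^{2} x identically.
Matching coefficients of the independent functions:
  [t^{2} x]:  - 2 A^{2} = -8
These equations allow (A) = (-2) or (2).
Impose the point condition(s):
  u(1, 1) = 2  ⟹  A = 2
Only A = 2 satisfies everything.
Hence u(x, t) = 2 t x.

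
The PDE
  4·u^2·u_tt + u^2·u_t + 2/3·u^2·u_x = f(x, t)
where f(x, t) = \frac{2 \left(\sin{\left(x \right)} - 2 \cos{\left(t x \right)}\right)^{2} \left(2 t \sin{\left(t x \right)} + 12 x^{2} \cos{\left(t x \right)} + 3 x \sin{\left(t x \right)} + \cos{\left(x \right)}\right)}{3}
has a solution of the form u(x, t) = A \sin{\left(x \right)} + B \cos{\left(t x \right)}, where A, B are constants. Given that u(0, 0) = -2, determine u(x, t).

Answer: u(x, t) = \sin{\left(x \right)} - 2 \cos{\left(t x \right)}

Derivation:
Substitute the ansatz u = A \sin{\left(x \right)} + B \cos{\left(t x \right)} into the left-hand side.
Derivatives of the ansatz:
  u_tt = - B x^{2} \cos{\left(t x \right)}
  u_t = - B x \sin{\left(t x \right)}
  u_x = A \cos{\left(x \right)} - B t \sin{\left(t x \right)}
Term by term:
  4·u^2·u_tt = - 4 A^{2} B x^{2} \sin^{2}{\left(x \right)} \cos{\left(t x \right)} - 8 A B^{2} x^{2} \sin{\left(x \right)} \cos^{2}{\left(t x \right)} - 4 B^{3} x^{2} \cos^{3}{\left(t x \right)}
  u^2·u_t = - A^{2} B x \sin^{2}{\left(x \right)} \sin{\left(t x \right)} - 2 A B^{2} x \sin{\left(x \right)} \sin{\left(t x \right)} \cos{\left(t x \right)} - B^{3} x \sin{\left(t x \right)} \cos^{2}{\left(t x \right)}
  2/3·u^2·u_x = \frac{2 A^{3} \sin^{2}{\left(x \right)} \cos{\left(x \right)}}{3} - \frac{2 A^{2} B t \sin^{2}{\left(x \right)} \sin{\left(t x \right)}}{3} + \frac{4 A^{2} B \sin{\left(x \right)} \cos{\left(x \right)} \cos{\left(t x \right)}}{3} - \frac{4 A B^{2} t \sin{\left(x \right)} \sin{\left(t x \right)} \cos{\left(t x \right)}}{3} + \frac{2 A B^{2} \cos{\left(x \right)} \cos^{2}{\left(t x \right)}}{3} - \frac{2 B^{3} t \sin{\left(t x \right)} \cos^{2}{\left(t x \right)}}{3}
So the left-hand side equals
  \frac{2 A^{3} \sin^{2}{\left(x \right)} \cos{\left(x \right)}}{3} - \frac{2 A^{2} B t \sin^{2}{\left(x \right)} \sin{\left(t x \right)}}{3} - 4 A^{2} B x^{2} \sin^{2}{\left(x \right)} \cos{\left(t x \right)} - A^{2} B x \sin^{2}{\left(x \right)} \sin{\left(t x \right)} + \frac{4 A^{2} B \sin{\left(x \right)} \cos{\left(x \right)} \cos{\left(t x \right)}}{3} - \frac{4 A B^{2} t \sin{\left(x \right)} \sin{\left(t x \right)} \cos{\left(t x \right)}}{3} - 8 A B^{2} x^{2} \sin{\left(x \right)} \cos^{2}{\left(t x \right)} - 2 A B^{2} x \sin{\left(x \right)} \sin{\left(t x \right)} \cos{\left(t x \right)} + \frac{2 A B^{2} \cos{\left(x \right)} \cos^{2}{\left(t x \right)}}{3} - \frac{2 B^{3} t \sin{\left(t x \right)} \cos^{2}{\left(t x \right)}}{3} - 4 B^{3} x^{2} \cos^{3}{\left(t x \right)} - B^{3} x \sin{\left(t x \right)} \cos^{2}{\left(t x \right)}
This must equal f(x, t) identically; expanded, f = \frac{4 t \sin^{2}{\left(x \right)} \sin{\left(t x \right)}}{3} - \frac{16 t \sin{\left(x \right)} \sin{\left(t x \right)} \cos{\left(t x \right)}}{3} + \frac{16 t \sin{\left(t x \right)} \cos^{2}{\left(t x \right)}}{3} + 8 x^{2} \sin^{2}{\left(x \right)} \cos{\left(t x \right)} - 32 x^{2} \sin{\left(x \right)} \cos^{2}{\left(t x \right)} + 32 x^{2} \cos^{3}{\left(t x \right)} + 2 x \sin^{2}{\left(x \right)} \sin{\left(t x \right)} - 8 x \sin{\left(x \right)} \sin{\left(t x \right)} \cos{\left(t x \right)} + 8 x \sin{\left(t x \right)} \cos^{2}{\left(t x \right)} + \frac{2 \sin^{2}{\left(x \right)} \cos{\left(x \right)}}{3} - \frac{8 \sin{\left(x \right)} \cos{\left(x \right)} \cos{\left(t x \right)}}{3} + \frac{8 \cos{\left(x \right)} \cos^{2}{\left(t x \right)}}{3}.
Matching coefficients of the independent functions:
  [x^{2} \cos^{3}{\left(t x \right)}]:  - 4 B^{3} = 32
  [\sin^{2}{\left(x \right)} \cos{\left(x \right)}]:  \frac{2 A^{3}}{3} = \frac{2}{3}
  [\cos{\left(x \right)} \cos^{2}{\left(t x \right)}]:  \frac{2 A B^{2}}{3} = \frac{8}{3}
  [t \sin^{2}{\left(x \right)} \sin{\left(t x \right)}]:  - \frac{2 A^{2} B}{3} = \frac{4}{3}
  [t \sin{\left(t x \right)} \cos^{2}{\left(t x \right)}]:  - \frac{2 B^{3}}{3} = \frac{16}{3}
  [x \sin^{2}{\left(x \right)} \sin{\left(t x \right)}]:  - A^{2} B = 2
  [x \sin{\left(t x \right)} \cos^{2}{\left(t x \right)}]:  - B^{3} = 8
  [x^{2} \sin{\left(x \right)} \cos^{2}{\left(t x \right)}]:  - 8 A B^{2} = -32
  [x^{2} \sin^{2}{\left(x \right)} \cos{\left(t x \right)}]:  - 4 A^{2} B = 8
  [\sin{\left(x \right)} \cos{\left(x \right)} \cos{\left(t x \right)}]:  \frac{4 A^{2} B}{3} = - \frac{8}{3}
  [t \sin{\left(x \right)} \sin{\left(t x \right)} \cos{\left(t x \right)}]:  - \frac{4 A B^{2}}{3} = - \frac{16}{3}
  [x \sin{\left(x \right)} \sin{\left(t x \right)} \cos{\left(t x \right)}]:  - 2 A B^{2} = -8
Solving: A = 1, B = -2.
Check against the point condition:
  u(0, 0) = -2  ⟹  B = -2  ✓
Hence u(x, t) = \sin{\left(x \right)} - 2 \cos{\left(t x \right)}.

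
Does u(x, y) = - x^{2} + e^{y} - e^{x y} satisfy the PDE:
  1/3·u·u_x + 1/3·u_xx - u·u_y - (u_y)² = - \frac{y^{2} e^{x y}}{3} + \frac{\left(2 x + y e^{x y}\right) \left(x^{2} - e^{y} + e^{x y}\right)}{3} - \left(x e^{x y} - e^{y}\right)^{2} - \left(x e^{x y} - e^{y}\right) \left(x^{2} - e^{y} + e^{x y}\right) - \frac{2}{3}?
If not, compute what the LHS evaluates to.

Evaluate each term of the left-hand side for u = - x^{2} + e^{y} - e^{x y}.
Derivatives:
  u_x = - 2 x - y e^{x y}
  u_xx = - y^{2} e^{x y} - 2
  u_y = - x e^{x y} + e^{y}
Terms:
  1/3·u·u_x = \frac{\left(2 x + y e^{x y}\right) \left(x^{2} - e^{y} + e^{x y}\right)}{3}
  1/3·u_xx = - \frac{y^{2} e^{x y}}{3} - \frac{2}{3}
  -u·u_y = - \left(x e^{x y} - e^{y}\right) \left(x^{2} - e^{y} + e^{x y}\right)
  -(u_y)² = - \left(x e^{x y} - e^{y}\right)^{2}
Sum: LHS = - \frac{y^{2} e^{x y}}{3} + \frac{\left(2 x + y e^{x y}\right) \left(x^{2} - e^{y} + e^{x y}\right)}{3} - \left(x e^{x y} - e^{y}\right)^{2} - \left(x e^{x y} - e^{y}\right) \left(x^{2} - e^{y} + e^{x y}\right) - \frac{2}{3}
This is exactly the given right-hand side, so u is a solution.

Answer: Yes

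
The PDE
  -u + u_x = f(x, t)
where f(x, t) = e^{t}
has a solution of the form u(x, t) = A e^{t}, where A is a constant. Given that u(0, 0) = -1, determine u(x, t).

Answer: u(x, t) = - e^{t}

Derivation:
Substitute the ansatz u = A e^{t} into the left-hand side.
Derivatives of the ansatz:
  u_x = 0
Term by term:
  -u = - A e^{t}
  u_x = 0
So the left-hand side equals
  - A e^{t}
This must equal f(x, t) = e^{t} identically.
Matching coefficients of the independent functions:
  [e^{t}]:  - A = 1
Solving: A = -1.
Check against the point condition:
  u(0, 0) = -1  ⟹  A = -1  ✓
Hence u(x, t) = - e^{t}.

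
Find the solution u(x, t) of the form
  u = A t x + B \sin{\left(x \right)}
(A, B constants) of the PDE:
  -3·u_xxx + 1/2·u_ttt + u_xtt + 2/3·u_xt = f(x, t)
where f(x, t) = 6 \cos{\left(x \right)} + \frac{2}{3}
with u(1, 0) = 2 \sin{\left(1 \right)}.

Substitute the ansatz u = A t x + B \sin{\left(x \right)} into the left-hand side.
Derivatives of the ansatz:
  u_xxx = - B \cos{\left(x \right)}
  u_ttt = 0
  u_xtt = 0
  u_xt = A
Term by term:
  -3·u_xxx = 3 B \cos{\left(x \right)}
  1/2·u_ttt = 0
  u_xtt = 0
  2/3·u_xt = \frac{2 A}{3}
So the left-hand side equals
  \frac{2 A}{3} + 3 B \cos{\left(x \right)}
This must equal f(x, t) = 6 \cos{\left(x \right)} + \frac{2}{3} identically.
Matching coefficients of the independent functions:
  [constant term]:  \frac{2 A}{3} = \frac{2}{3}
  [\cos{\left(x \right)}]:  3 B = 6
Solving: A = 1, B = 2.
Check against the point condition:
  u(1, 0) = 2 \sin{\left(1 \right)}  ⟹  B \sin{\left(1 \right)} = 2 \sin{\left(1 \right)}  ✓
Hence u(x, t) = t x + 2 \sin{\left(x \right)}.

Answer: u(x, t) = t x + 2 \sin{\left(x \right)}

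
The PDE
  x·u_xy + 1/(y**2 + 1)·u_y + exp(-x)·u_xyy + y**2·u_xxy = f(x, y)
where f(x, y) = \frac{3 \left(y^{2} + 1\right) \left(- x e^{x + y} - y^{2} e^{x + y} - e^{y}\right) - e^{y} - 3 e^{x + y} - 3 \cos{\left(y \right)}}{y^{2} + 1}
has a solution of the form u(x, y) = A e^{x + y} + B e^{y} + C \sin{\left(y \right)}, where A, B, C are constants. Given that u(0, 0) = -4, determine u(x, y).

Substitute the ansatz u = A e^{x + y} + B e^{y} + C \sin{\left(y \right)} into the left-hand side.
Derivatives of the ansatz:
  u_xy = A e^{x} e^{y}
  u_y = A e^{x} e^{y} + B e^{y} + C \cos{\left(y \right)}
  u_xyy = A e^{x} e^{y}
  u_xxy = A e^{x} e^{y}
Term by term:
  x·u_xy = A x e^{x} e^{y}
  1/(y**2 + 1)·u_y = \frac{A e^{x} e^{y}}{y^{2} + 1} + \frac{B e^{y}}{y^{2} + 1} + \frac{C \cos{\left(y \right)}}{y^{2} + 1}
  exp(-x)·u_xyy = A e^{y}
  y**2·u_xxy = A y^{2} e^{x} e^{y}
So the left-hand side equals
  A x e^{x} e^{y} + A y^{2} e^{x} e^{y} + A e^{y} + \frac{A e^{x} e^{y}}{y^{2} + 1} + \frac{B e^{y}}{y^{2} + 1} + \frac{C \cos{\left(y \right)}}{y^{2} + 1}
This must equal f(x, y) identically; expanded, f = - 3 x e^{x} e^{y} - 3 y^{2} e^{x} e^{y} - 3 e^{y} - \frac{3 e^{x} e^{y}}{y^{2} + 1} - \frac{e^{y}}{y^{2} + 1} - \frac{3 \cos{\left(y \right)}}{y^{2} + 1}.
Matching coefficients of the independent functions:
  [\frac{e^{y}}{y^{2} + 1}]:  B = -1
  [\frac{\cos{\left(y \right)}}{y^{2} + 1}]:  C = -3
  [x e^{x} e^{y}, y^{2} e^{x} e^{y}, \frac{e^{x} e^{y}}{y^{2} + 1}, e^{y}]:  A = -3
Solving: A = -3, B = -1, C = -3.
Check against the point condition:
  u(0, 0) = -4  ⟹  A + B = -4  ✓
Hence u(x, y) = - e^{y} - 3 e^{x + y} - 3 \sin{\left(y \right)}.

Answer: u(x, y) = - e^{y} - 3 e^{x + y} - 3 \sin{\left(y \right)}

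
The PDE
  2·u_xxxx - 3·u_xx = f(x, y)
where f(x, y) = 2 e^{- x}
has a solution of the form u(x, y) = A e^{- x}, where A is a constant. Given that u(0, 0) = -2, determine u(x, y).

Answer: u(x, y) = - 2 e^{- x}

Derivation:
Substitute the ansatz u = A e^{- x} into the left-hand side.
Derivatives of the ansatz:
  u_xxxx = A e^{- x}
  u_xx = A e^{- x}
Term by term:
  2·u_xxxx = 2 A e^{- x}
  -3·u_xx = - 3 A e^{- x}
So the left-hand side equals
  - A e^{- x}
This must equal f(x, y) = 2 e^{- x} identically.
Matching coefficients of the independent functions:
  [e^{- x}]:  - A = 2
Solving: A = -2.
Check against the point condition:
  u(0, 0) = -2  ⟹  A = -2  ✓
Hence u(x, y) = - 2 e^{- x}.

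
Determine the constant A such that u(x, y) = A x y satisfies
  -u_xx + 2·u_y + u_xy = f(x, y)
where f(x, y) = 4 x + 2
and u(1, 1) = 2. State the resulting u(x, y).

Substitute the ansatz u = A x y into the left-hand side.
Derivatives of the ansatz:
  u_xx = 0
  u_y = A x
  u_xy = A
Term by term:
  -u_xx = 0
  2·u_y = 2 A x
  u_xy = A
So the left-hand side equals
  2 A x + A
This must equal f(x, y) = 4 x + 2 identically.
Matching coefficients of the independent functions:
  [constant term]:  A = 2
  [x]:  2 A = 4
Solving: A = 2.
Check against the point condition:
  u(1, 1) = 2  ⟹  A = 2  ✓
Hence u(x, y) = 2 x y.

Answer: u(x, y) = 2 x y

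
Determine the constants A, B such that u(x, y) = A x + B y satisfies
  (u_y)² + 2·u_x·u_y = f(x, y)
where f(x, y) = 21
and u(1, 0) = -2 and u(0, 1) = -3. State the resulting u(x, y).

Answer: u(x, y) = - 2 x - 3 y

Derivation:
Substitute the ansatz u = A x + B y into the left-hand side.
Derivatives of the ansatz:
  u_y = B
  u_x = A
Term by term:
  (u_y)² = B^{2}
  2·u_x·u_y = 2 A B
So the left-hand side equals
  2 A B + B^{2}
This must equal f(x, y) = 21 identically.
Matching coefficients of the independent functions:
  [constant term]:  2 A B + B^{2} = 21
These equations do not fix every constant; impose the point condition(s):
  u(1, 0) = -2  ⟹  A = -2
  u(0, 1) = -3  ⟹  B = -3
Solving the combined system: A = -2, B = -3.
Hence u(x, y) = - 2 x - 3 y.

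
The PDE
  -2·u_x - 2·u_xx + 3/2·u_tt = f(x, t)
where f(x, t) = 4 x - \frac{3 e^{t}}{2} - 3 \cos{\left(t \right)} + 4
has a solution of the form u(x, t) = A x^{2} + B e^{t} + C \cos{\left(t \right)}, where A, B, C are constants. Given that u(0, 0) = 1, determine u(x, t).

Substitute the ansatz u = A x^{2} + B e^{t} + C \cos{\left(t \right)} into the left-hand side.
Derivatives of the ansatz:
  u_x = 2 A x
  u_xx = 2 A
  u_tt = B e^{t} - C \cos{\left(t \right)}
Term by term:
  -2·u_x = - 4 A x
  -2·u_xx = - 4 A
  3/2·u_tt = \frac{3 B e^{t}}{2} - \frac{3 C \cos{\left(t \right)}}{2}
So the left-hand side equals
  - 4 A x - 4 A + \frac{3 B e^{t}}{2} - \frac{3 C \cos{\left(t \right)}}{2}
This must equal f(x, t) = 4 x - \frac{3 e^{t}}{2} - 3 \cos{\left(t \right)} + 4 identically.
Matching coefficients of the independent functions:
  [constant term, x]:  - 4 A = 4
  [e^{t}]:  \frac{3 B}{2} = - \frac{3}{2}
  [\cos{\left(t \right)}]:  - \frac{3 C}{2} = -3
Solving: A = -1, B = -1, C = 2.
Check against the point condition:
  u(0, 0) = 1  ⟹  B + C = 1  ✓
Hence u(x, t) = - x^{2} - e^{t} + 2 \cos{\left(t \right)}.

Answer: u(x, t) = - x^{2} - e^{t} + 2 \cos{\left(t \right)}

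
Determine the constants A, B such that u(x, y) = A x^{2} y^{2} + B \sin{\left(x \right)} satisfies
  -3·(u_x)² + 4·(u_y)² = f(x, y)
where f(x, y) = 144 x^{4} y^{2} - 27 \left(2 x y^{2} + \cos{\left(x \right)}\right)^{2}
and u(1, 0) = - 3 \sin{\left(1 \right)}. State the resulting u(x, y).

Answer: u(x, y) = - 3 x^{2} y^{2} - 3 \sin{\left(x \right)}

Derivation:
Substitute the ansatz u = A x^{2} y^{2} + B \sin{\left(x \right)} into the left-hand side.
Derivatives of the ansatz:
  u_x = 2 A x y^{2} + B \cos{\left(x \right)}
  u_y = 2 A x^{2} y
Term by term:
  -3·(u_x)² = - 12 A^{2} x^{2} y^{4} - 12 A B x y^{2} \cos{\left(x \right)} - 3 B^{2} \cos^{2}{\left(x \right)}
  4·(u_y)² = 16 A^{2} x^{4} y^{2}
So the left-hand side equals
  16 A^{2} x^{4} y^{2} - 12 A^{2} x^{2} y^{4} - 12 A B x y^{2} \cos{\left(x \right)} - 3 B^{2} \cos^{2}{\left(x \right)}
This must equal f(x, y) identically; expanded, f = 144 x^{4} y^{2} - 108 x^{2} y^{4} - 108 x y^{2} \cos{\left(x \right)} - 27 \cos^{2}{\left(x \right)}.
Matching coefficients of the independent functions:
  [x^{2} y^{4}]:  - 12 A^{2} = -108
  [x^{4} y^{2}]:  16 A^{2} = 144
  [x y^{2} \cos{\left(x \right)}]:  - 12 A B = -108
  [\cos^{2}{\left(x \right)}]:  - 3 B^{2} = -27
These equations allow (A, B) = (-3, -3) or (3, 3).
Impose the point condition(s):
  u(1, 0) = - 3 \sin{\left(1 \right)}  ⟹  B \sin{\left(1 \right)} = - 3 \sin{\left(1 \right)}
Only A = -3, B = -3 satisfies everything.
Hence u(x, y) = - 3 x^{2} y^{2} - 3 \sin{\left(x \right)}.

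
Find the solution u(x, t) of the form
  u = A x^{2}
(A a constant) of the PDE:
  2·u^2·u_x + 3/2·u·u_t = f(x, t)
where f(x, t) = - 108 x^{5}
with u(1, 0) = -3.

Substitute the ansatz u = A x^{2} into the left-hand side.
Derivatives of the ansatz:
  u_x = 2 A x
  u_t = 0
Term by term:
  2·u^2·u_x = 4 A^{3} x^{5}
  3/2·u·u_t = 0
So the left-hand side equals
  4 A^{3} x^{5}
This must equal f(x, t) = - 108 x^{5} identically.
Matching coefficients of the independent functions:
  [x^{5}]:  4 A^{3} = -108
Solving: A = -3.
Check against the point condition:
  u(1, 0) = -3  ⟹  A = -3  ✓
Hence u(x, t) = - 3 x^{2}.

Answer: u(x, t) = - 3 x^{2}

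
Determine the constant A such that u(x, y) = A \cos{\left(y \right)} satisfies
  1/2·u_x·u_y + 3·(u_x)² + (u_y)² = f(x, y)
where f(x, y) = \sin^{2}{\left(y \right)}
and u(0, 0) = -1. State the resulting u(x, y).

Substitute the ansatz u = A \cos{\left(y \right)} into the left-hand side.
Derivatives of the ansatz:
  u_x = 0
  u_y = - A \sin{\left(y \right)}
Term by term:
  1/2·u_x·u_y = 0
  3·(u_x)² = 0
  (u_y)² = A^{2} \sin^{2}{\left(y \right)}
So the left-hand side equals
  A^{2} \sin^{2}{\left(y \right)}
This must equal f(x, y) = \sin^{2}{\left(y \right)} identically.
Matching coefficients of the independent functions:
  [\sin^{2}{\left(y \right)}]:  A^{2} = 1
These equations allow (A) = (-1) or (1).
Impose the point condition(s):
  u(0, 0) = -1  ⟹  A = -1
Only A = -1 satisfies everything.
Hence u(x, y) = - \cos{\left(y \right)}.

Answer: u(x, y) = - \cos{\left(y \right)}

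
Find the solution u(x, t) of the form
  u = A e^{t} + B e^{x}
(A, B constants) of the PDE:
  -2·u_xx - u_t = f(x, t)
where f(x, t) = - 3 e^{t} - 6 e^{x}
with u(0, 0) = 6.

Substitute the ansatz u = A e^{t} + B e^{x} into the left-hand side.
Derivatives of the ansatz:
  u_xx = B e^{x}
  u_t = A e^{t}
Term by term:
  -2·u_xx = - 2 B e^{x}
  -u_t = - A e^{t}
So the left-hand side equals
  - A e^{t} - 2 B e^{x}
This must equal f(x, t) = - 3 e^{t} - 6 e^{x} identically.
Matching coefficients of the independent functions:
  [e^{t}]:  - A = -3
  [e^{x}]:  - 2 B = -6
Solving: A = 3, B = 3.
Check against the point condition:
  u(0, 0) = 6  ⟹  A + B = 6  ✓
Hence u(x, t) = 3 e^{t} + 3 e^{x}.

Answer: u(x, t) = 3 e^{t} + 3 e^{x}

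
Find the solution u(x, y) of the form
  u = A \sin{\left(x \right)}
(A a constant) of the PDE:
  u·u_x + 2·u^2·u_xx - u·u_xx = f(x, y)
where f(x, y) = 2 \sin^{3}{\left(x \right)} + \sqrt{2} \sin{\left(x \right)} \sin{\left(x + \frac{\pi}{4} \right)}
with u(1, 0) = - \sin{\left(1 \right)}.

Answer: u(x, y) = - \sin{\left(x \right)}

Derivation:
Substitute the ansatz u = A \sin{\left(x \right)} into the left-hand side.
Derivatives of the ansatz:
  u_x = A \cos{\left(x \right)}
  u_xx = - A \sin{\left(x \right)}
Term by term:
  u·u_x = A^{2} \sin{\left(x \right)} \cos{\left(x \right)}
  2·u^2·u_xx = - 2 A^{3} \sin^{3}{\left(x \right)}
  -u·u_xx = A^{2} \sin^{2}{\left(x \right)}
So the left-hand side equals
  - 2 A^{3} \sin^{3}{\left(x \right)} + A^{2} \sin^{2}{\left(x \right)} + A^{2} \sin{\left(x \right)} \cos{\left(x \right)}
This must equal f(x, y) identically; expanded, f = 2 \sin^{3}{\left(x \right)} + \sin^{2}{\left(x \right)} + \sin{\left(x \right)} \cos{\left(x \right)}.
Matching coefficients of the independent functions:
  [\sin{\left(x \right)} \cos{\left(x \right)}, \sin^{2}{\left(x \right)}]:  A^{2} = 1
  [\sin^{3}{\left(x \right)}]:  - 2 A^{3} = 2
Solving: A = -1.
Check against the point condition:
  u(1, 0) = - \sin{\left(1 \right)}  ⟹  A \sin{\left(1 \right)} = - \sin{\left(1 \right)}  ✓
Hence u(x, y) = - \sin{\left(x \right)}.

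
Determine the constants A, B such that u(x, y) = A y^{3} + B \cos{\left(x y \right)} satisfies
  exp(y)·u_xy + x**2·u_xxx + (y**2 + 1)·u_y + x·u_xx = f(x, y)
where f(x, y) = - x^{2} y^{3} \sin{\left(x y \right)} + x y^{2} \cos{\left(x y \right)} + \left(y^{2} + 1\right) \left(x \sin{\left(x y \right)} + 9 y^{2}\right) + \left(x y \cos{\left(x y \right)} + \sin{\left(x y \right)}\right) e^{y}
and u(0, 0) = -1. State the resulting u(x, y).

Substitute the ansatz u = A y^{3} + B \cos{\left(x y \right)} into the left-hand side.
Derivatives of the ansatz:
  u_xy = - B x y \cos{\left(x y \right)} - B \sin{\left(x y \right)}
  u_xxx = B y^{3} \sin{\left(x y \right)}
  u_y = 3 A y^{2} - B x \sin{\left(x y \right)}
  u_xx = - B y^{2} \cos{\left(x y \right)}
Term by term:
  exp(y)·u_xy = - B x y e^{y} \cos{\left(x y \right)} - B e^{y} \sin{\left(x y \right)}
  x**2·u_xxx = B x^{2} y^{3} \sin{\left(x y \right)}
  (y**2 + 1)·u_y = 3 A y^{4} + 3 A y^{2} - B x y^{2} \sin{\left(x y \right)} - B x \sin{\left(x y \right)}
  x·u_xx = - B x y^{2} \cos{\left(x y \right)}
So the left-hand side equals
  3 A y^{4} + 3 A y^{2} + B x^{2} y^{3} \sin{\left(x y \right)} - B x y^{2} \sin{\left(x y \right)} - B x y^{2} \cos{\left(x y \right)} - B x y e^{y} \cos{\left(x y \right)} - B x \sin{\left(x y \right)} - B e^{y} \sin{\left(x y \right)}
This must equal f(x, y) identically; expanded, f = - x^{2} y^{3} \sin{\left(x y \right)} + x y^{2} \sin{\left(x y \right)} + x y^{2} \cos{\left(x y \right)} + x y e^{y} \cos{\left(x y \right)} + x \sin{\left(x y \right)} + 9 y^{4} + 9 y^{2} + e^{y} \sin{\left(x y \right)}.
Matching coefficients of the independent functions:
  [y^{2}, y^{4}]:  3 A = 9
  [x \sin{\left(x y \right)}, e^{y} \sin{\left(x y \right)}, x y^{2} \sin{\left(x y \right)}, x y^{2} \cos{\left(x y \right)}, …]:  - B = 1
  [x^{2} y^{3} \sin{\left(x y \right)}]:  B = -1
Solving: A = 3, B = -1.
Check against the point condition:
  u(0, 0) = -1  ⟹  B = -1  ✓
Hence u(x, y) = 3 y^{3} - \cos{\left(x y \right)}.

Answer: u(x, y) = 3 y^{3} - \cos{\left(x y \right)}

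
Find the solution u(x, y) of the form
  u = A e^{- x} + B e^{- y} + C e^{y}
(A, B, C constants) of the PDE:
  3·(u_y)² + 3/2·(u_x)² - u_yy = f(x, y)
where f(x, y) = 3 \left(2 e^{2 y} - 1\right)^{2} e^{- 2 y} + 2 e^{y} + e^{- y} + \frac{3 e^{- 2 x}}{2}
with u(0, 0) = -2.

Substitute the ansatz u = A e^{- x} + B e^{- y} + C e^{y} into the left-hand side.
Derivatives of the ansatz:
  u_y = - B e^{- y} + C e^{y}
  u_x = - A e^{- x}
  u_yy = B e^{- y} + C e^{y}
Term by term:
  3·(u_y)² = 3 B^{2} e^{- 2 y} - 6 B C + 3 C^{2} e^{2 y}
  3/2·(u_x)² = \frac{3 A^{2} e^{- 2 x}}{2}
  -u_yy = - B e^{- y} - C e^{y}
So the left-hand side equals
  \frac{3 A^{2} e^{- 2 x}}{2} + 3 B^{2} e^{- 2 y} - 6 B C - B e^{- y} + 3 C^{2} e^{2 y} - C e^{y}
This must equal f(x, y) identically; expanded, f = 12 e^{2 y} + 2 e^{y} - 12 + e^{- y} + 3 e^{- 2 y} + \frac{3 e^{- 2 x}}{2}.
Matching coefficients of the independent functions:
  [constant term]:  - 6 B C = -12
  [e^{- 2 x}]:  \frac{3 A^{2}}{2} = \frac{3}{2}
  [e^{- 2 y}]:  3 B^{2} = 3
  [e^{- y}]:  - B = 1
  [e^{y}]:  - C = 2
  [e^{2 y}]:  3 C^{2} = 12
These equations allow (A, B, C) = (-1, -1, -2) or (1, -1, -2).
Impose the point condition(s):
  u(0, 0) = -2  ⟹  A + B + C = -2
Only A = 1, B = -1, C = -2 satisfies everything.
Hence u(x, y) = - 2 e^{y} - e^{- y} + e^{- x}.

Answer: u(x, y) = - 2 e^{y} - e^{- y} + e^{- x}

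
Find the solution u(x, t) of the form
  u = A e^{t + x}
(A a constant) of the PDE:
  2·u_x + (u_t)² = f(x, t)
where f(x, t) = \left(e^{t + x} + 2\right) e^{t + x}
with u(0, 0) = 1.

Answer: u(x, t) = e^{t + x}

Derivation:
Substitute the ansatz u = A e^{t + x} into the left-hand side.
Derivatives of the ansatz:
  u_x = A e^{t} e^{x}
  u_t = A e^{t} e^{x}
Term by term:
  2·u_x = 2 A e^{t} e^{x}
  (u_t)² = A^{2} e^{2 t} e^{2 x}
So the left-hand side equals
  A^{2} e^{2 t} e^{2 x} + 2 A e^{t} e^{x}
This must equal f(x, t) identically; expanded, f = e^{2 t} e^{2 x} + 2 e^{t} e^{x}.
Matching coefficients of the independent functions:
  [e^{t} e^{x}]:  2 A = 2
  [e^{2 t} e^{2 x}]:  A^{2} = 1
Solving: A = 1.
Check against the point condition:
  u(0, 0) = 1  ⟹  A = 1  ✓
Hence u(x, t) = e^{t + x}.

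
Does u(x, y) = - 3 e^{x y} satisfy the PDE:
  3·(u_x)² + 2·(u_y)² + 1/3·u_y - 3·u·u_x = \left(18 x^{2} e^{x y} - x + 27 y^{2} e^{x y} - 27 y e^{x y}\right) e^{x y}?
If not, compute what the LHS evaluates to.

Evaluate each term of the left-hand side for u = - 3 e^{x y}.
Derivatives:
  u_x = - 3 y e^{x y}
  u_y = - 3 x e^{x y}
Terms:
  3·(u_x)² = 27 y^{2} e^{2 x y}
  2·(u_y)² = 18 x^{2} e^{2 x y}
  1/3·u_y = - x e^{x y}
  -3·u·u_x = - 27 y e^{2 x y}
Sum: LHS = \left(18 x^{2} e^{x y} - x + 27 y^{2} e^{x y} - 27 y e^{x y}\right) e^{x y}
This is exactly the given right-hand side, so u is a solution.

Answer: Yes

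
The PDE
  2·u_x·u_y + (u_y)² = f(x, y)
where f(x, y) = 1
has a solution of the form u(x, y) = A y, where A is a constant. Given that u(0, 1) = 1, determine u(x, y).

Answer: u(x, y) = y

Derivation:
Substitute the ansatz u = A y into the left-hand side.
Derivatives of the ansatz:
  u_x = 0
  u_y = A
Term by term:
  2·u_x·u_y = 0
  (u_y)² = A^{2}
So the left-hand side equals
  A^{2}
This must equal f(x, y) = 1 identically.
Matching coefficients of the independent functions:
  [constant term]:  A^{2} = 1
These equations allow (A) = (-1) or (1).
Impose the point condition(s):
  u(0, 1) = 1  ⟹  A = 1
Only A = 1 satisfies everything.
Hence u(x, y) = y.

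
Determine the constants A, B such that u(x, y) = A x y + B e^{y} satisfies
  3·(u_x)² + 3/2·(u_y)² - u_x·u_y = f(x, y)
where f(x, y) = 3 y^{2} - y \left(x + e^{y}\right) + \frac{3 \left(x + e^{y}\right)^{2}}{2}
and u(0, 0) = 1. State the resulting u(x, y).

Answer: u(x, y) = x y + e^{y}

Derivation:
Substitute the ansatz u = A x y + B e^{y} into the left-hand side.
Derivatives of the ansatz:
  u_x = A y
  u_y = A x + B e^{y}
Term by term:
  3·(u_x)² = 3 A^{2} y^{2}
  3/2·(u_y)² = \frac{3 A^{2} x^{2}}{2} + 3 A B x e^{y} + \frac{3 B^{2} e^{2 y}}{2}
  -u_x·u_y = - A^{2} x y - A B y e^{y}
So the left-hand side equals
  \frac{3 A^{2} x^{2}}{2} - A^{2} x y + 3 A^{2} y^{2} + 3 A B x e^{y} - A B y e^{y} + \frac{3 B^{2} e^{2 y}}{2}
This must equal f(x, y) identically; expanded, f = \frac{3 x^{2}}{2} - x y + 3 x e^{y} + 3 y^{2} - y e^{y} + \frac{3 e^{2 y}}{2}.
Matching coefficients of the independent functions:
  [x^{2}]:  \frac{3 A^{2}}{2} = \frac{3}{2}
  [y^{2}]:  3 A^{2} = 3
  [x y]:  - A^{2} = -1
  [x e^{y}]:  3 A B = 3
  [y e^{y}]:  - A B = -1
  [e^{2 y}]:  \frac{3 B^{2}}{2} = \frac{3}{2}
These equations allow (A, B) = (-1, -1) or (1, 1).
Impose the point condition(s):
  u(0, 0) = 1  ⟹  B = 1
Only A = 1, B = 1 satisfies everything.
Hence u(x, y) = x y + e^{y}.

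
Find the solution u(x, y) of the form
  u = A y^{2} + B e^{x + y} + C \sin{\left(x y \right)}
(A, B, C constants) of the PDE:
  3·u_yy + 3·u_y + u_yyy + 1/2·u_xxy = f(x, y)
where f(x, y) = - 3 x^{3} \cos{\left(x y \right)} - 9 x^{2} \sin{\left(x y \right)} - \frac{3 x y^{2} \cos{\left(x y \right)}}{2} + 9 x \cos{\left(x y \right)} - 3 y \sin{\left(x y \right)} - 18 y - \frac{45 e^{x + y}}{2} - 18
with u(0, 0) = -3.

Substitute the ansatz u = A y^{2} + B e^{x + y} + C \sin{\left(x y \right)} into the left-hand side.
Derivatives of the ansatz:
  u_yy = 2 A + B e^{x} e^{y} - C x^{2} \sin{\left(x y \right)}
  u_y = 2 A y + B e^{x} e^{y} + C x \cos{\left(x y \right)}
  u_yyy = B e^{x} e^{y} - C x^{3} \cos{\left(x y \right)}
  u_xxy = B e^{x} e^{y} - C x y^{2} \cos{\left(x y \right)} - 2 C y \sin{\left(x y \right)}
Term by term:
  3·u_yy = 6 A + 3 B e^{x} e^{y} - 3 C x^{2} \sin{\left(x y \right)}
  3·u_y = 6 A y + 3 B e^{x} e^{y} + 3 C x \cos{\left(x y \right)}
  u_yyy = B e^{x} e^{y} - C x^{3} \cos{\left(x y \right)}
  1/2·u_xxy = \frac{B e^{x} e^{y}}{2} - \frac{C x y^{2} \cos{\left(x y \right)}}{2} - C y \sin{\left(x y \right)}
So the left-hand side equals
  6 A y + 6 A + \frac{15 B e^{x} e^{y}}{2} - C x^{3} \cos{\left(x y \right)} - 3 C x^{2} \sin{\left(x y \right)} - \frac{C x y^{2} \cos{\left(x y \right)}}{2} + 3 C x \cos{\left(x y \right)} - C y \sin{\left(x y \right)}
This must equal f(x, y) identically; expanded, f = - 3 x^{3} \cos{\left(x y \right)} - 9 x^{2} \sin{\left(x y \right)} - \frac{3 x y^{2} \cos{\left(x y \right)}}{2} + 9 x \cos{\left(x y \right)} - 3 y \sin{\left(x y \right)} - 18 y - \frac{45 e^{x} e^{y}}{2} - 18.
Matching coefficients of the independent functions:
  [constant term, y]:  6 A = -18
  [x \cos{\left(x y \right)}]:  3 C = 9
  [x^{2} \sin{\left(x y \right)}]:  - 3 C = -9
  [x^{3} \cos{\left(x y \right)}, y \sin{\left(x y \right)}]:  - C = -3
  [e^{x} e^{y}]:  \frac{15 B}{2} = - \frac{45}{2}
  [x y^{2} \cos{\left(x y \right)}]:  - \frac{C}{2} = - \frac{3}{2}
Solving: A = -3, B = -3, C = 3.
Check against the point condition:
  u(0, 0) = -3  ⟹  B = -3  ✓
Hence u(x, y) = - 3 y^{2} - 3 e^{x + y} + 3 \sin{\left(x y \right)}.

Answer: u(x, y) = - 3 y^{2} - 3 e^{x + y} + 3 \sin{\left(x y \right)}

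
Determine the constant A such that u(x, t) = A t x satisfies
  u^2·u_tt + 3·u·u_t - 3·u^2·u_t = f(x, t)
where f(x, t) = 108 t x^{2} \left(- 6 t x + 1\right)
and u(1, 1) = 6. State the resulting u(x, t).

Substitute the ansatz u = A t x into the left-hand side.
Derivatives of the ansatz:
  u_tt = 0
  u_t = A x
Term by term:
  u^2·u_tt = 0
  3·u·u_t = 3 A^{2} t x^{2}
  -3·u^2·u_t = - 3 A^{3} t^{2} x^{3}
So the left-hand side equals
  - 3 A^{3} t^{2} x^{3} + 3 A^{2} t x^{2}
This must equal f(x, t) identically; expanded, f = - 648 t^{2} x^{3} + 108 t x^{2}.
Matching coefficients of the independent functions:
  [t x^{2}]:  3 A^{2} = 108
  [t^{2} x^{3}]:  - 3 A^{3} = -648
Solving: A = 6.
Check against the point condition:
  u(1, 1) = 6  ⟹  A = 6  ✓
Hence u(x, t) = 6 t x.

Answer: u(x, t) = 6 t x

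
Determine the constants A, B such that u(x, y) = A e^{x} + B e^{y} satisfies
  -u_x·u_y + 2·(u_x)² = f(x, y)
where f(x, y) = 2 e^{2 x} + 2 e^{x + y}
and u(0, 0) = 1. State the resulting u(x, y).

Substitute the ansatz u = A e^{x} + B e^{y} into the left-hand side.
Derivatives of the ansatz:
  u_x = A e^{x}
  u_y = B e^{y}
Term by term:
  -u_x·u_y = - A B e^{x} e^{y}
  2·(u_x)² = 2 A^{2} e^{2 x}
So the left-hand side equals
  2 A^{2} e^{2 x} - A B e^{x} e^{y}
This must equal f(x, y) identically; expanded, f = 2 e^{2 x} + 2 e^{x} e^{y}.
Matching coefficients of the independent functions:
  [e^{x} e^{y}]:  - A B = 2
  [e^{2 x}]:  2 A^{2} = 2
These equations allow (A, B) = (-1, 2) or (1, -2).
Impose the point condition(s):
  u(0, 0) = 1  ⟹  A + B = 1
Only A = -1, B = 2 satisfies everything.
Hence u(x, y) = - e^{x} + 2 e^{y}.

Answer: u(x, y) = - e^{x} + 2 e^{y}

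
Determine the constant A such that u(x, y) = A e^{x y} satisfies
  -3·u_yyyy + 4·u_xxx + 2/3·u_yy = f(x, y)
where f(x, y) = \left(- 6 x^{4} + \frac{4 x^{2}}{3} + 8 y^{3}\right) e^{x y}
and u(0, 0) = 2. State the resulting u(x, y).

Substitute the ansatz u = A e^{x y} into the left-hand side.
Derivatives of the ansatz:
  u_yyyy = A x^{4} e^{x y}
  u_xxx = A y^{3} e^{x y}
  u_yy = A x^{2} e^{x y}
Term by term:
  -3·u_yyyy = - 3 A x^{4} e^{x y}
  4·u_xxx = 4 A y^{3} e^{x y}
  2/3·u_yy = \frac{2 A x^{2} e^{x y}}{3}
So the left-hand side equals
  - 3 A x^{4} e^{x y} + \frac{2 A x^{2} e^{x y}}{3} + 4 A y^{3} e^{x y}
This must equal f(x, y) identically; expanded, f = - 6 x^{4} e^{x y} + \frac{4 x^{2} e^{x y}}{3} + 8 y^{3} e^{x y}.
Matching coefficients of the independent functions:
  [x^{2} e^{x y}]:  \frac{2 A}{3} = \frac{4}{3}
  [x^{4} e^{x y}]:  - 3 A = -6
  [y^{3} e^{x y}]:  4 A = 8
Solving: A = 2.
Check against the point condition:
  u(0, 0) = 2  ⟹  A = 2  ✓
Hence u(x, y) = 2 e^{x y}.

Answer: u(x, y) = 2 e^{x y}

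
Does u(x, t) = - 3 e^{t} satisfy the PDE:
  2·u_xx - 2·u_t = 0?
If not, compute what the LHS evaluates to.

Evaluate each term of the left-hand side for u = - 3 e^{t}.
Derivatives:
  u_xx = 0
  u_t = - 3 e^{t}
Terms:
  2·u_xx = 0
  -2·u_t = 6 e^{t}
Sum: LHS = 6 e^{t}
Given right-hand side: 0. Difference LHS − RHS = 6 e^{t} ≠ 0, so u is not a solution.

Answer: No, the LHS evaluates to 6 e^{t}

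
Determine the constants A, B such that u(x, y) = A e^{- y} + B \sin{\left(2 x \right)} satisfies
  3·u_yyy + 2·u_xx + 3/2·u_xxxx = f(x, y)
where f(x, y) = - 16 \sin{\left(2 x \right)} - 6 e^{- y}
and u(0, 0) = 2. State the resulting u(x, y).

Substitute the ansatz u = A e^{- y} + B \sin{\left(2 x \right)} into the left-hand side.
Derivatives of the ansatz:
  u_yyy = - A e^{- y}
  u_xx = - 4 B \sin{\left(2 x \right)}
  u_xxxx = 16 B \sin{\left(2 x \right)}
Term by term:
  3·u_yyy = - 3 A e^{- y}
  2·u_xx = - 8 B \sin{\left(2 x \right)}
  3/2·u_xxxx = 24 B \sin{\left(2 x \right)}
So the left-hand side equals
  - 3 A e^{- y} + 16 B \sin{\left(2 x \right)}
This must equal f(x, y) = - 16 \sin{\left(2 x \right)} - 6 e^{- y} identically.
Matching coefficients of the independent functions:
  [e^{- y}]:  - 3 A = -6
  [\sin{\left(2 x \right)}]:  16 B = -16
Solving: A = 2, B = -1.
Check against the point condition:
  u(0, 0) = 2  ⟹  A = 2  ✓
Hence u(x, y) = - \sin{\left(2 x \right)} + 2 e^{- y}.

Answer: u(x, y) = - \sin{\left(2 x \right)} + 2 e^{- y}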